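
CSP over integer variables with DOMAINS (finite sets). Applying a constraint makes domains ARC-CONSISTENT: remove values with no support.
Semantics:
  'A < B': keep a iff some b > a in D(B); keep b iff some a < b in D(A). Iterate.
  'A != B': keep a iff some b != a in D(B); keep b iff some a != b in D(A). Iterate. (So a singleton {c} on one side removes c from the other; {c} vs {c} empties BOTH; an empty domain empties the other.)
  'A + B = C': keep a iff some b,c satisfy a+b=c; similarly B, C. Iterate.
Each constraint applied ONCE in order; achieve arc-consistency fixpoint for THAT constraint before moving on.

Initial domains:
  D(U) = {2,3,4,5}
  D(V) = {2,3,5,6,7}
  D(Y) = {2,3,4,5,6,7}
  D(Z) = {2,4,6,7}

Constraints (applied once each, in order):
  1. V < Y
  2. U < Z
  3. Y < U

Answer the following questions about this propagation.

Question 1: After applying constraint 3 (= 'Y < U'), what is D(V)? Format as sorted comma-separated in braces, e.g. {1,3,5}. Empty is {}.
Constraint 1 (V < Y) on D(V)={2,3,5,6,7} D(Y)={2,3,4,5,6,7}: V {2,3,5,6,7}->{2,3,5,6}; Y {2,3,4,5,6,7}->{3,4,5,6,7}
Constraint 2 (U < Z) on D(U)={2,3,4,5} D(Z)={2,4,6,7}: Z {2,4,6,7}->{4,6,7}
Constraint 3 (Y < U) on D(Y)={3,4,5,6,7} D(U)={2,3,4,5}: Y {3,4,5,6,7}->{3,4}; U {2,3,4,5}->{4,5}
So after constraint 3: D(V) = {2,3,5,6}

Answer: {2,3,5,6}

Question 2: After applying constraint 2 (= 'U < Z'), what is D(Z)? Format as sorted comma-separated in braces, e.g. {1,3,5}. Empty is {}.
Answer: {4,6,7}

Derivation:
Constraint 1 (V < Y) on D(V)={2,3,5,6,7} D(Y)={2,3,4,5,6,7}: V {2,3,5,6,7}->{2,3,5,6}; Y {2,3,4,5,6,7}->{3,4,5,6,7}
Constraint 2 (U < Z) on D(U)={2,3,4,5} D(Z)={2,4,6,7}: Z {2,4,6,7}->{4,6,7}
So after constraint 2: D(Z) = {4,6,7}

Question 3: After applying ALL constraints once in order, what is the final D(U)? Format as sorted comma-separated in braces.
Constraint 1 (V < Y) on D(V)={2,3,5,6,7} D(Y)={2,3,4,5,6,7}: V {2,3,5,6,7}->{2,3,5,6}; Y {2,3,4,5,6,7}->{3,4,5,6,7}
Constraint 2 (U < Z) on D(U)={2,3,4,5} D(Z)={2,4,6,7}: Z {2,4,6,7}->{4,6,7}
Constraint 3 (Y < U) on D(Y)={3,4,5,6,7} D(U)={2,3,4,5}: Y {3,4,5,6,7}->{3,4}; U {2,3,4,5}->{4,5}
So after all 3 constraints: D(U) = {4,5}

Answer: {4,5}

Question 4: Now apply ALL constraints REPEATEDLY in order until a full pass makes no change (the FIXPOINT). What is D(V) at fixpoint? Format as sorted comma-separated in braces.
pass 0 (initial): D(V)={2,3,5,6,7}
pass 1: U {2,3,4,5}->{4,5}; V {2,3,5,6,7}->{2,3,5,6}; Y {2,3,4,5,6,7}->{3,4}; Z {2,4,6,7}->{4,6,7}
pass 2: V {2,3,5,6}->{2,3}; Z {4,6,7}->{6,7}
pass 3: no change
Fixpoint after 3 passes: D(V) = {2,3}

Answer: {2,3}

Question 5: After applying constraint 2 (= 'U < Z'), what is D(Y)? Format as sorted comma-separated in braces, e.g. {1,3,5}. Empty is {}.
Answer: {3,4,5,6,7}

Derivation:
Constraint 1 (V < Y) on D(V)={2,3,5,6,7} D(Y)={2,3,4,5,6,7}: V {2,3,5,6,7}->{2,3,5,6}; Y {2,3,4,5,6,7}->{3,4,5,6,7}
Constraint 2 (U < Z) on D(U)={2,3,4,5} D(Z)={2,4,6,7}: Z {2,4,6,7}->{4,6,7}
So after constraint 2: D(Y) = {3,4,5,6,7}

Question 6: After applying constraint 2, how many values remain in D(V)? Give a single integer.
Constraint 1 (V < Y) on D(V)={2,3,5,6,7} D(Y)={2,3,4,5,6,7}: V {2,3,5,6,7}->{2,3,5,6}; Y {2,3,4,5,6,7}->{3,4,5,6,7}
Constraint 2 (U < Z) on D(U)={2,3,4,5} D(Z)={2,4,6,7}: Z {2,4,6,7}->{4,6,7}
So after constraint 2: D(V)={2,3,5,6}, size = 4

Answer: 4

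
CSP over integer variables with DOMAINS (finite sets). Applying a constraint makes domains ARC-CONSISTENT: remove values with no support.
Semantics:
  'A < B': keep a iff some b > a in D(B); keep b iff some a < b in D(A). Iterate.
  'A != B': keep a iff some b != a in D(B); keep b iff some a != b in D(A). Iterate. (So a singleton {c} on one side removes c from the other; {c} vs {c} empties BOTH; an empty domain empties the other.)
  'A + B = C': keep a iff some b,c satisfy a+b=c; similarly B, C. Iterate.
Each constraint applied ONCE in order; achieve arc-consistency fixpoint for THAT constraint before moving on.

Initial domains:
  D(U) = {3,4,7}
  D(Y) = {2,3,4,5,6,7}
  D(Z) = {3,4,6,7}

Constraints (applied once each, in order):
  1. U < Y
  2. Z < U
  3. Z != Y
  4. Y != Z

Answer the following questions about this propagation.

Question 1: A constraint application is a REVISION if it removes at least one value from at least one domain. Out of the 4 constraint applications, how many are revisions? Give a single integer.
Constraint 1 (U < Y) on D(U)={3,4,7} D(Y)={2,3,4,5,6,7}: U {3,4,7}->{3,4}; Y {2,3,4,5,6,7}->{4,5,6,7} => REVISION
Constraint 2 (Z < U) on D(Z)={3,4,6,7} D(U)={3,4}: Z {3,4,6,7}->{3}; U {3,4}->{4} => REVISION
Constraint 3 (Z != Y) on D(Z)={3} D(Y)={4,5,6,7}: no change => not a revision
Constraint 4 (Y != Z) on D(Y)={4,5,6,7} D(Z)={3}: no change => not a revision
Total revisions = 2

Answer: 2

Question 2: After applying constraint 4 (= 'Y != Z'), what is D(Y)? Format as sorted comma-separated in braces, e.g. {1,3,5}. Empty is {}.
Answer: {4,5,6,7}

Derivation:
Constraint 1 (U < Y) on D(U)={3,4,7} D(Y)={2,3,4,5,6,7}: U {3,4,7}->{3,4}; Y {2,3,4,5,6,7}->{4,5,6,7}
Constraint 2 (Z < U) on D(Z)={3,4,6,7} D(U)={3,4}: Z {3,4,6,7}->{3}; U {3,4}->{4}
Constraint 3 (Z != Y) on D(Z)={3} D(Y)={4,5,6,7}: no change
Constraint 4 (Y != Z) on D(Y)={4,5,6,7} D(Z)={3}: no change
So after constraint 4: D(Y) = {4,5,6,7}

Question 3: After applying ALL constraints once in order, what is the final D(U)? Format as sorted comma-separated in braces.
Constraint 1 (U < Y) on D(U)={3,4,7} D(Y)={2,3,4,5,6,7}: U {3,4,7}->{3,4}; Y {2,3,4,5,6,7}->{4,5,6,7}
Constraint 2 (Z < U) on D(Z)={3,4,6,7} D(U)={3,4}: Z {3,4,6,7}->{3}; U {3,4}->{4}
Constraint 3 (Z != Y) on D(Z)={3} D(Y)={4,5,6,7}: no change
Constraint 4 (Y != Z) on D(Y)={4,5,6,7} D(Z)={3}: no change
So after all 4 constraints: D(U) = {4}

Answer: {4}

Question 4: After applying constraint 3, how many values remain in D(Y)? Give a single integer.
Answer: 4

Derivation:
Constraint 1 (U < Y) on D(U)={3,4,7} D(Y)={2,3,4,5,6,7}: U {3,4,7}->{3,4}; Y {2,3,4,5,6,7}->{4,5,6,7}
Constraint 2 (Z < U) on D(Z)={3,4,6,7} D(U)={3,4}: Z {3,4,6,7}->{3}; U {3,4}->{4}
Constraint 3 (Z != Y) on D(Z)={3} D(Y)={4,5,6,7}: no change
So after constraint 3: D(Y)={4,5,6,7}, size = 4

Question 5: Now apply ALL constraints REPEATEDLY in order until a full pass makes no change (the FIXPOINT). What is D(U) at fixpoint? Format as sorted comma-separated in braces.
pass 0 (initial): D(U)={3,4,7}
pass 1: U {3,4,7}->{4}; Y {2,3,4,5,6,7}->{4,5,6,7}; Z {3,4,6,7}->{3}
pass 2: Y {4,5,6,7}->{5,6,7}
pass 3: no change
Fixpoint after 3 passes: D(U) = {4}

Answer: {4}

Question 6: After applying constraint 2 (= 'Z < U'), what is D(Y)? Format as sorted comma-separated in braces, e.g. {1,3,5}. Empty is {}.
Constraint 1 (U < Y) on D(U)={3,4,7} D(Y)={2,3,4,5,6,7}: U {3,4,7}->{3,4}; Y {2,3,4,5,6,7}->{4,5,6,7}
Constraint 2 (Z < U) on D(Z)={3,4,6,7} D(U)={3,4}: Z {3,4,6,7}->{3}; U {3,4}->{4}
So after constraint 2: D(Y) = {4,5,6,7}

Answer: {4,5,6,7}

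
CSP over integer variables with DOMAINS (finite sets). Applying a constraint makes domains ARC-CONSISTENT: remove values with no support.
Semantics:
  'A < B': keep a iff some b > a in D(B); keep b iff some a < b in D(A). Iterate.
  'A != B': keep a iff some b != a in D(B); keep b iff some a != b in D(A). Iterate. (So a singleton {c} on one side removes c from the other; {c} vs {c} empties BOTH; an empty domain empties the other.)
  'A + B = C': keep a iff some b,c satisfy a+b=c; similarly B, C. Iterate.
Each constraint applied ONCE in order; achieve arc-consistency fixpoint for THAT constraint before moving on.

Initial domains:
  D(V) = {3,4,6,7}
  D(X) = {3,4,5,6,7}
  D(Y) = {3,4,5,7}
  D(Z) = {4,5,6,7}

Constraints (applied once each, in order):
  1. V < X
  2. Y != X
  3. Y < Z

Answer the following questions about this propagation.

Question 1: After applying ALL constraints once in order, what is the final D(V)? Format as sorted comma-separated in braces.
Constraint 1 (V < X) on D(V)={3,4,6,7} D(X)={3,4,5,6,7}: V {3,4,6,7}->{3,4,6}; X {3,4,5,6,7}->{4,5,6,7}
Constraint 2 (Y != X) on D(Y)={3,4,5,7} D(X)={4,5,6,7}: no change
Constraint 3 (Y < Z) on D(Y)={3,4,5,7} D(Z)={4,5,6,7}: Y {3,4,5,7}->{3,4,5}
So after all 3 constraints: D(V) = {3,4,6}

Answer: {3,4,6}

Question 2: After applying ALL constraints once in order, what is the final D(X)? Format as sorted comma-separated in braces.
Constraint 1 (V < X) on D(V)={3,4,6,7} D(X)={3,4,5,6,7}: V {3,4,6,7}->{3,4,6}; X {3,4,5,6,7}->{4,5,6,7}
Constraint 2 (Y != X) on D(Y)={3,4,5,7} D(X)={4,5,6,7}: no change
Constraint 3 (Y < Z) on D(Y)={3,4,5,7} D(Z)={4,5,6,7}: Y {3,4,5,7}->{3,4,5}
So after all 3 constraints: D(X) = {4,5,6,7}

Answer: {4,5,6,7}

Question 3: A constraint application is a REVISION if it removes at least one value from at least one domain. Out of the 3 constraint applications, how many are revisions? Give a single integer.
Constraint 1 (V < X) on D(V)={3,4,6,7} D(X)={3,4,5,6,7}: V {3,4,6,7}->{3,4,6}; X {3,4,5,6,7}->{4,5,6,7} => REVISION
Constraint 2 (Y != X) on D(Y)={3,4,5,7} D(X)={4,5,6,7}: no change => not a revision
Constraint 3 (Y < Z) on D(Y)={3,4,5,7} D(Z)={4,5,6,7}: Y {3,4,5,7}->{3,4,5} => REVISION
Total revisions = 2

Answer: 2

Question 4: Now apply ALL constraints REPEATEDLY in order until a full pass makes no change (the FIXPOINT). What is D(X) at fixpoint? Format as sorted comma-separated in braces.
Answer: {4,5,6,7}

Derivation:
pass 0 (initial): D(X)={3,4,5,6,7}
pass 1: V {3,4,6,7}->{3,4,6}; X {3,4,5,6,7}->{4,5,6,7}; Y {3,4,5,7}->{3,4,5}
pass 2: no change
Fixpoint after 2 passes: D(X) = {4,5,6,7}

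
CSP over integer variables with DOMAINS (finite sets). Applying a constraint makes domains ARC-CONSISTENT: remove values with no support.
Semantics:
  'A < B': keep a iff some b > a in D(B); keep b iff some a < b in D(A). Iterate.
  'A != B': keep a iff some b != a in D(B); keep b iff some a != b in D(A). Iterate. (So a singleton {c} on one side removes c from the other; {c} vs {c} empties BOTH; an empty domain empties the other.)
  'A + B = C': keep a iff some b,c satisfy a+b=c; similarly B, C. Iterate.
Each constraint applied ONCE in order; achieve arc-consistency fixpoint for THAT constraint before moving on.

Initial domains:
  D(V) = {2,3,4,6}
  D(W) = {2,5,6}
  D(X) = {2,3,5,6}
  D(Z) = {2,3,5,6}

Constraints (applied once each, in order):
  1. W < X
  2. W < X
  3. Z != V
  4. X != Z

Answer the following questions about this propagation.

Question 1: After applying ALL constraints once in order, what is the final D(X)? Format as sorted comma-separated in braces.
Answer: {3,5,6}

Derivation:
Constraint 1 (W < X) on D(W)={2,5,6} D(X)={2,3,5,6}: W {2,5,6}->{2,5}; X {2,3,5,6}->{3,5,6}
Constraint 2 (W < X) on D(W)={2,5} D(X)={3,5,6}: no change
Constraint 3 (Z != V) on D(Z)={2,3,5,6} D(V)={2,3,4,6}: no change
Constraint 4 (X != Z) on D(X)={3,5,6} D(Z)={2,3,5,6}: no change
So after all 4 constraints: D(X) = {3,5,6}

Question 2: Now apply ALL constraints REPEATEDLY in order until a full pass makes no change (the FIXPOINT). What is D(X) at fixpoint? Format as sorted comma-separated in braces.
pass 0 (initial): D(X)={2,3,5,6}
pass 1: W {2,5,6}->{2,5}; X {2,3,5,6}->{3,5,6}
pass 2: no change
Fixpoint after 2 passes: D(X) = {3,5,6}

Answer: {3,5,6}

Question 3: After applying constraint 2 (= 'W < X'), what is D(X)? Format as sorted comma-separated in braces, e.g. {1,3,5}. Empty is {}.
Constraint 1 (W < X) on D(W)={2,5,6} D(X)={2,3,5,6}: W {2,5,6}->{2,5}; X {2,3,5,6}->{3,5,6}
Constraint 2 (W < X) on D(W)={2,5} D(X)={3,5,6}: no change
So after constraint 2: D(X) = {3,5,6}

Answer: {3,5,6}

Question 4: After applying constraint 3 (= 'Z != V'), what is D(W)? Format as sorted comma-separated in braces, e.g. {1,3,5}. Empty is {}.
Constraint 1 (W < X) on D(W)={2,5,6} D(X)={2,3,5,6}: W {2,5,6}->{2,5}; X {2,3,5,6}->{3,5,6}
Constraint 2 (W < X) on D(W)={2,5} D(X)={3,5,6}: no change
Constraint 3 (Z != V) on D(Z)={2,3,5,6} D(V)={2,3,4,6}: no change
So after constraint 3: D(W) = {2,5}

Answer: {2,5}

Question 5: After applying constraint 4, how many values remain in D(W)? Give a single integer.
Answer: 2

Derivation:
Constraint 1 (W < X) on D(W)={2,5,6} D(X)={2,3,5,6}: W {2,5,6}->{2,5}; X {2,3,5,6}->{3,5,6}
Constraint 2 (W < X) on D(W)={2,5} D(X)={3,5,6}: no change
Constraint 3 (Z != V) on D(Z)={2,3,5,6} D(V)={2,3,4,6}: no change
Constraint 4 (X != Z) on D(X)={3,5,6} D(Z)={2,3,5,6}: no change
So after constraint 4: D(W)={2,5}, size = 2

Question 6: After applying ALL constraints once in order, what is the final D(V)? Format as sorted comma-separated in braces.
Constraint 1 (W < X) on D(W)={2,5,6} D(X)={2,3,5,6}: W {2,5,6}->{2,5}; X {2,3,5,6}->{3,5,6}
Constraint 2 (W < X) on D(W)={2,5} D(X)={3,5,6}: no change
Constraint 3 (Z != V) on D(Z)={2,3,5,6} D(V)={2,3,4,6}: no change
Constraint 4 (X != Z) on D(X)={3,5,6} D(Z)={2,3,5,6}: no change
So after all 4 constraints: D(V) = {2,3,4,6}

Answer: {2,3,4,6}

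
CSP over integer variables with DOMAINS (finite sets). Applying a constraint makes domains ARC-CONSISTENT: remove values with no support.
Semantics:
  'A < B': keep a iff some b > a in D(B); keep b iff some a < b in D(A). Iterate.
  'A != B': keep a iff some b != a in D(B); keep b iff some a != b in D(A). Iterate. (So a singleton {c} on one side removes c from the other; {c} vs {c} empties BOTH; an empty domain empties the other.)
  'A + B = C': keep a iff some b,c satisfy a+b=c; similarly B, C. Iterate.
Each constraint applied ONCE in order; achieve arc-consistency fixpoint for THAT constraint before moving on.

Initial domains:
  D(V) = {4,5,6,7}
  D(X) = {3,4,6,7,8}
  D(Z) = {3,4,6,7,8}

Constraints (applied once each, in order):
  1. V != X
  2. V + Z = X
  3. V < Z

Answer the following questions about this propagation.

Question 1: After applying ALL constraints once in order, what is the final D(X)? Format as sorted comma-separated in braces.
Constraint 1 (V != X) on D(V)={4,5,6,7} D(X)={3,4,6,7,8}: no change
Constraint 2 (V + Z = X) on D(V)={4,5,6,7} D(Z)={3,4,6,7,8} D(X)={3,4,6,7,8}: V {4,5,6,7}->{4,5}; Z {3,4,6,7,8}->{3,4}; X {3,4,6,7,8}->{7,8}
Constraint 3 (V < Z) on D(V)={4,5} D(Z)={3,4}: V {4,5}->{}; Z {3,4}->{}
So after all 3 constraints: D(X) = {7,8}

Answer: {7,8}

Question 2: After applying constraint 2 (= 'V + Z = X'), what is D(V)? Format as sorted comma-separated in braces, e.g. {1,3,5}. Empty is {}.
Answer: {4,5}

Derivation:
Constraint 1 (V != X) on D(V)={4,5,6,7} D(X)={3,4,6,7,8}: no change
Constraint 2 (V + Z = X) on D(V)={4,5,6,7} D(Z)={3,4,6,7,8} D(X)={3,4,6,7,8}: V {4,5,6,7}->{4,5}; Z {3,4,6,7,8}->{3,4}; X {3,4,6,7,8}->{7,8}
So after constraint 2: D(V) = {4,5}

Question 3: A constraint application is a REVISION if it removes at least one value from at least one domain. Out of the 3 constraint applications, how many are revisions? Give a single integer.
Constraint 1 (V != X) on D(V)={4,5,6,7} D(X)={3,4,6,7,8}: no change => not a revision
Constraint 2 (V + Z = X) on D(V)={4,5,6,7} D(Z)={3,4,6,7,8} D(X)={3,4,6,7,8}: V {4,5,6,7}->{4,5}; Z {3,4,6,7,8}->{3,4}; X {3,4,6,7,8}->{7,8} => REVISION
Constraint 3 (V < Z) on D(V)={4,5} D(Z)={3,4}: V {4,5}->{}; Z {3,4}->{} => REVISION
Total revisions = 2

Answer: 2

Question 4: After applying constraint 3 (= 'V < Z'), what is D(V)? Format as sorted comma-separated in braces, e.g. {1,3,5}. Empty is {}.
Answer: {}

Derivation:
Constraint 1 (V != X) on D(V)={4,5,6,7} D(X)={3,4,6,7,8}: no change
Constraint 2 (V + Z = X) on D(V)={4,5,6,7} D(Z)={3,4,6,7,8} D(X)={3,4,6,7,8}: V {4,5,6,7}->{4,5}; Z {3,4,6,7,8}->{3,4}; X {3,4,6,7,8}->{7,8}
Constraint 3 (V < Z) on D(V)={4,5} D(Z)={3,4}: V {4,5}->{}; Z {3,4}->{}
So after constraint 3: D(V) = {}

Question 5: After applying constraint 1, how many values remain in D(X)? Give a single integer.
Answer: 5

Derivation:
Constraint 1 (V != X) on D(V)={4,5,6,7} D(X)={3,4,6,7,8}: no change
So after constraint 1: D(X)={3,4,6,7,8}, size = 5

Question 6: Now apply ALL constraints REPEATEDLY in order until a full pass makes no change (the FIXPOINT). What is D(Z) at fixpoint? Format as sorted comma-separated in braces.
Answer: {}

Derivation:
pass 0 (initial): D(Z)={3,4,6,7,8}
pass 1: V {4,5,6,7}->{}; X {3,4,6,7,8}->{7,8}; Z {3,4,6,7,8}->{}
pass 2: X {7,8}->{}
pass 3: no change
Fixpoint after 3 passes: D(Z) = {}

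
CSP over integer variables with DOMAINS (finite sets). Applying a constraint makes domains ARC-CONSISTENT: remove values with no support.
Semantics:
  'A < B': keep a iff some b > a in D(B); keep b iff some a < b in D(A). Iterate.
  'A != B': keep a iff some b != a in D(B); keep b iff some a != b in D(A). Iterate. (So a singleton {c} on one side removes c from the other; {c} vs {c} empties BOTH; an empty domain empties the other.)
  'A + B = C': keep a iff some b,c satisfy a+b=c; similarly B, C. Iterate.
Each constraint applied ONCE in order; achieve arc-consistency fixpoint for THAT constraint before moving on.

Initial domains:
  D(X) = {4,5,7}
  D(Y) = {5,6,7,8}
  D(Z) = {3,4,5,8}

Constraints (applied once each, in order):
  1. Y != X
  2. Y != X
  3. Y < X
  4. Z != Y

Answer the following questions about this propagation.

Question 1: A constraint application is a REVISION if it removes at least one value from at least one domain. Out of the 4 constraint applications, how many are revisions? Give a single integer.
Answer: 1

Derivation:
Constraint 1 (Y != X) on D(Y)={5,6,7,8} D(X)={4,5,7}: no change => not a revision
Constraint 2 (Y != X) on D(Y)={5,6,7,8} D(X)={4,5,7}: no change => not a revision
Constraint 3 (Y < X) on D(Y)={5,6,7,8} D(X)={4,5,7}: Y {5,6,7,8}->{5,6}; X {4,5,7}->{7} => REVISION
Constraint 4 (Z != Y) on D(Z)={3,4,5,8} D(Y)={5,6}: no change => not a revision
Total revisions = 1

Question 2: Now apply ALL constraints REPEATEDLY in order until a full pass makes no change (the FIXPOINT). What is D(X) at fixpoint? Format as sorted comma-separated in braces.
Answer: {7}

Derivation:
pass 0 (initial): D(X)={4,5,7}
pass 1: X {4,5,7}->{7}; Y {5,6,7,8}->{5,6}
pass 2: no change
Fixpoint after 2 passes: D(X) = {7}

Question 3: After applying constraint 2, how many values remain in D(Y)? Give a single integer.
Answer: 4

Derivation:
Constraint 1 (Y != X) on D(Y)={5,6,7,8} D(X)={4,5,7}: no change
Constraint 2 (Y != X) on D(Y)={5,6,7,8} D(X)={4,5,7}: no change
So after constraint 2: D(Y)={5,6,7,8}, size = 4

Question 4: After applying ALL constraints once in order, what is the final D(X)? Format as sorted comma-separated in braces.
Constraint 1 (Y != X) on D(Y)={5,6,7,8} D(X)={4,5,7}: no change
Constraint 2 (Y != X) on D(Y)={5,6,7,8} D(X)={4,5,7}: no change
Constraint 3 (Y < X) on D(Y)={5,6,7,8} D(X)={4,5,7}: Y {5,6,7,8}->{5,6}; X {4,5,7}->{7}
Constraint 4 (Z != Y) on D(Z)={3,4,5,8} D(Y)={5,6}: no change
So after all 4 constraints: D(X) = {7}

Answer: {7}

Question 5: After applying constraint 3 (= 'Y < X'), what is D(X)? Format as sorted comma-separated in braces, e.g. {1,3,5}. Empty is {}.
Constraint 1 (Y != X) on D(Y)={5,6,7,8} D(X)={4,5,7}: no change
Constraint 2 (Y != X) on D(Y)={5,6,7,8} D(X)={4,5,7}: no change
Constraint 3 (Y < X) on D(Y)={5,6,7,8} D(X)={4,5,7}: Y {5,6,7,8}->{5,6}; X {4,5,7}->{7}
So after constraint 3: D(X) = {7}

Answer: {7}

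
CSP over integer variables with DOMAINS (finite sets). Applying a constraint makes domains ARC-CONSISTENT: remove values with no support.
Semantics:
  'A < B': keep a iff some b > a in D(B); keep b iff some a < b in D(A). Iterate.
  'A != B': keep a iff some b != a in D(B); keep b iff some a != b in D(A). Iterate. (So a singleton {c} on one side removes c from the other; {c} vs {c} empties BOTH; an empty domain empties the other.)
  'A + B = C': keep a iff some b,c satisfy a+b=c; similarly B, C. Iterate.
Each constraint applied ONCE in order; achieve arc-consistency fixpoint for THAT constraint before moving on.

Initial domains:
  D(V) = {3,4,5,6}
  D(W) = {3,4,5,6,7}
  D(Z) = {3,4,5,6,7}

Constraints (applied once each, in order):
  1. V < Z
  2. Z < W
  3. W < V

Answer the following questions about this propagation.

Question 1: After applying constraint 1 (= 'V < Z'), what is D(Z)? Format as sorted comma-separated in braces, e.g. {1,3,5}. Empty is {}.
Constraint 1 (V < Z) on D(V)={3,4,5,6} D(Z)={3,4,5,6,7}: Z {3,4,5,6,7}->{4,5,6,7}
So after constraint 1: D(Z) = {4,5,6,7}

Answer: {4,5,6,7}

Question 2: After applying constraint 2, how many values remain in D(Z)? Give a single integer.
Constraint 1 (V < Z) on D(V)={3,4,5,6} D(Z)={3,4,5,6,7}: Z {3,4,5,6,7}->{4,5,6,7}
Constraint 2 (Z < W) on D(Z)={4,5,6,7} D(W)={3,4,5,6,7}: Z {4,5,6,7}->{4,5,6}; W {3,4,5,6,7}->{5,6,7}
So after constraint 2: D(Z)={4,5,6}, size = 3

Answer: 3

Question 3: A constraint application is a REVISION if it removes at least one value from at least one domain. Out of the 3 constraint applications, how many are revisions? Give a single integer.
Answer: 3

Derivation:
Constraint 1 (V < Z) on D(V)={3,4,5,6} D(Z)={3,4,5,6,7}: Z {3,4,5,6,7}->{4,5,6,7} => REVISION
Constraint 2 (Z < W) on D(Z)={4,5,6,7} D(W)={3,4,5,6,7}: Z {4,5,6,7}->{4,5,6}; W {3,4,5,6,7}->{5,6,7} => REVISION
Constraint 3 (W < V) on D(W)={5,6,7} D(V)={3,4,5,6}: W {5,6,7}->{5}; V {3,4,5,6}->{6} => REVISION
Total revisions = 3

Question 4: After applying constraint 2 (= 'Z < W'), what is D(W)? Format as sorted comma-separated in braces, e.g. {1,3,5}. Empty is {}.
Answer: {5,6,7}

Derivation:
Constraint 1 (V < Z) on D(V)={3,4,5,6} D(Z)={3,4,5,6,7}: Z {3,4,5,6,7}->{4,5,6,7}
Constraint 2 (Z < W) on D(Z)={4,5,6,7} D(W)={3,4,5,6,7}: Z {4,5,6,7}->{4,5,6}; W {3,4,5,6,7}->{5,6,7}
So after constraint 2: D(W) = {5,6,7}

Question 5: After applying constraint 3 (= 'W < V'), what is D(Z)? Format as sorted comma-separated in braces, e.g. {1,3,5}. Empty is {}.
Constraint 1 (V < Z) on D(V)={3,4,5,6} D(Z)={3,4,5,6,7}: Z {3,4,5,6,7}->{4,5,6,7}
Constraint 2 (Z < W) on D(Z)={4,5,6,7} D(W)={3,4,5,6,7}: Z {4,5,6,7}->{4,5,6}; W {3,4,5,6,7}->{5,6,7}
Constraint 3 (W < V) on D(W)={5,6,7} D(V)={3,4,5,6}: W {5,6,7}->{5}; V {3,4,5,6}->{6}
So after constraint 3: D(Z) = {4,5,6}

Answer: {4,5,6}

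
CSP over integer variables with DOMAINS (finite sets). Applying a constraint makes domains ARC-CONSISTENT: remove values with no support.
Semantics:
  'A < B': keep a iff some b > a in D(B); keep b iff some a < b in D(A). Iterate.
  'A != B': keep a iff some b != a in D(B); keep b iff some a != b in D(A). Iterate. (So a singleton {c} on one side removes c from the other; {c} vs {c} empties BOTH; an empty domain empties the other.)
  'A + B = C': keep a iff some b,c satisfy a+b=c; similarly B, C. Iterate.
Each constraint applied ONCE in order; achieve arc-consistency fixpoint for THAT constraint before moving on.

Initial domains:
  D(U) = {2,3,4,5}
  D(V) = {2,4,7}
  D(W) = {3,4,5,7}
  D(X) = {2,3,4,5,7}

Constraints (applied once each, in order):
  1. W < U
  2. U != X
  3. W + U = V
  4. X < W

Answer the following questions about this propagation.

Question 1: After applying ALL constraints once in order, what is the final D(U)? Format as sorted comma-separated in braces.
Constraint 1 (W < U) on D(W)={3,4,5,7} D(U)={2,3,4,5}: W {3,4,5,7}->{3,4}; U {2,3,4,5}->{4,5}
Constraint 2 (U != X) on D(U)={4,5} D(X)={2,3,4,5,7}: no change
Constraint 3 (W + U = V) on D(W)={3,4} D(U)={4,5} D(V)={2,4,7}: W {3,4}->{3}; U {4,5}->{4}; V {2,4,7}->{7}
Constraint 4 (X < W) on D(X)={2,3,4,5,7} D(W)={3}: X {2,3,4,5,7}->{2}
So after all 4 constraints: D(U) = {4}

Answer: {4}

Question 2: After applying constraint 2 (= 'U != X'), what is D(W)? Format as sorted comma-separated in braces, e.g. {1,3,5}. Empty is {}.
Constraint 1 (W < U) on D(W)={3,4,5,7} D(U)={2,3,4,5}: W {3,4,5,7}->{3,4}; U {2,3,4,5}->{4,5}
Constraint 2 (U != X) on D(U)={4,5} D(X)={2,3,4,5,7}: no change
So after constraint 2: D(W) = {3,4}

Answer: {3,4}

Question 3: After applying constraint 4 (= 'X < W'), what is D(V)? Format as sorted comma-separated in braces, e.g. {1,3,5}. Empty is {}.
Constraint 1 (W < U) on D(W)={3,4,5,7} D(U)={2,3,4,5}: W {3,4,5,7}->{3,4}; U {2,3,4,5}->{4,5}
Constraint 2 (U != X) on D(U)={4,5} D(X)={2,3,4,5,7}: no change
Constraint 3 (W + U = V) on D(W)={3,4} D(U)={4,5} D(V)={2,4,7}: W {3,4}->{3}; U {4,5}->{4}; V {2,4,7}->{7}
Constraint 4 (X < W) on D(X)={2,3,4,5,7} D(W)={3}: X {2,3,4,5,7}->{2}
So after constraint 4: D(V) = {7}

Answer: {7}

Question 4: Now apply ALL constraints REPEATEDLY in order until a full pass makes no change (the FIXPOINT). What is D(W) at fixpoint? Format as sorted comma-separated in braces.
Answer: {3}

Derivation:
pass 0 (initial): D(W)={3,4,5,7}
pass 1: U {2,3,4,5}->{4}; V {2,4,7}->{7}; W {3,4,5,7}->{3}; X {2,3,4,5,7}->{2}
pass 2: no change
Fixpoint after 2 passes: D(W) = {3}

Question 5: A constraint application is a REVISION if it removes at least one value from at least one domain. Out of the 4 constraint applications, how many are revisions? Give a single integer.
Constraint 1 (W < U) on D(W)={3,4,5,7} D(U)={2,3,4,5}: W {3,4,5,7}->{3,4}; U {2,3,4,5}->{4,5} => REVISION
Constraint 2 (U != X) on D(U)={4,5} D(X)={2,3,4,5,7}: no change => not a revision
Constraint 3 (W + U = V) on D(W)={3,4} D(U)={4,5} D(V)={2,4,7}: W {3,4}->{3}; U {4,5}->{4}; V {2,4,7}->{7} => REVISION
Constraint 4 (X < W) on D(X)={2,3,4,5,7} D(W)={3}: X {2,3,4,5,7}->{2} => REVISION
Total revisions = 3

Answer: 3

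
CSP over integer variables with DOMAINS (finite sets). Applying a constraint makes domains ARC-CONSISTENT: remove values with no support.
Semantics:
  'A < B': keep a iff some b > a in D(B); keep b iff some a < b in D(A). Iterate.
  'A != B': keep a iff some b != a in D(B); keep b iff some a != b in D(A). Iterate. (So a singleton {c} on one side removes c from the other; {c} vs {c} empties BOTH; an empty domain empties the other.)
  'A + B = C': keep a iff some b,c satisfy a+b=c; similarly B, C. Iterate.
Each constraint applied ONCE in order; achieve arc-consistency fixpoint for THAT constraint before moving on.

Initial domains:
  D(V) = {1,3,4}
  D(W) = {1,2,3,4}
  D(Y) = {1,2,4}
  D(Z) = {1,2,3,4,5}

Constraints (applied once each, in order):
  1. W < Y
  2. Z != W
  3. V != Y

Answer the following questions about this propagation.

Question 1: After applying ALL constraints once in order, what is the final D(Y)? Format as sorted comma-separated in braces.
Answer: {2,4}

Derivation:
Constraint 1 (W < Y) on D(W)={1,2,3,4} D(Y)={1,2,4}: W {1,2,3,4}->{1,2,3}; Y {1,2,4}->{2,4}
Constraint 2 (Z != W) on D(Z)={1,2,3,4,5} D(W)={1,2,3}: no change
Constraint 3 (V != Y) on D(V)={1,3,4} D(Y)={2,4}: no change
So after all 3 constraints: D(Y) = {2,4}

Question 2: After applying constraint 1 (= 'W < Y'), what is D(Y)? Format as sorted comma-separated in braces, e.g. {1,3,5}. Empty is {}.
Constraint 1 (W < Y) on D(W)={1,2,3,4} D(Y)={1,2,4}: W {1,2,3,4}->{1,2,3}; Y {1,2,4}->{2,4}
So after constraint 1: D(Y) = {2,4}

Answer: {2,4}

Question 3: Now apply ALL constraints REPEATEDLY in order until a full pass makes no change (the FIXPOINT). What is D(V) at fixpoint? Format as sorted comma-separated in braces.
Answer: {1,3,4}

Derivation:
pass 0 (initial): D(V)={1,3,4}
pass 1: W {1,2,3,4}->{1,2,3}; Y {1,2,4}->{2,4}
pass 2: no change
Fixpoint after 2 passes: D(V) = {1,3,4}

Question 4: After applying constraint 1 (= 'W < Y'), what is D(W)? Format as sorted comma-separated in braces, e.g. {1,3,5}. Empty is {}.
Answer: {1,2,3}

Derivation:
Constraint 1 (W < Y) on D(W)={1,2,3,4} D(Y)={1,2,4}: W {1,2,3,4}->{1,2,3}; Y {1,2,4}->{2,4}
So after constraint 1: D(W) = {1,2,3}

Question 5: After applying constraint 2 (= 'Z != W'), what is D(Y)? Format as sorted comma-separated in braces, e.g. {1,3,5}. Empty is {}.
Answer: {2,4}

Derivation:
Constraint 1 (W < Y) on D(W)={1,2,3,4} D(Y)={1,2,4}: W {1,2,3,4}->{1,2,3}; Y {1,2,4}->{2,4}
Constraint 2 (Z != W) on D(Z)={1,2,3,4,5} D(W)={1,2,3}: no change
So after constraint 2: D(Y) = {2,4}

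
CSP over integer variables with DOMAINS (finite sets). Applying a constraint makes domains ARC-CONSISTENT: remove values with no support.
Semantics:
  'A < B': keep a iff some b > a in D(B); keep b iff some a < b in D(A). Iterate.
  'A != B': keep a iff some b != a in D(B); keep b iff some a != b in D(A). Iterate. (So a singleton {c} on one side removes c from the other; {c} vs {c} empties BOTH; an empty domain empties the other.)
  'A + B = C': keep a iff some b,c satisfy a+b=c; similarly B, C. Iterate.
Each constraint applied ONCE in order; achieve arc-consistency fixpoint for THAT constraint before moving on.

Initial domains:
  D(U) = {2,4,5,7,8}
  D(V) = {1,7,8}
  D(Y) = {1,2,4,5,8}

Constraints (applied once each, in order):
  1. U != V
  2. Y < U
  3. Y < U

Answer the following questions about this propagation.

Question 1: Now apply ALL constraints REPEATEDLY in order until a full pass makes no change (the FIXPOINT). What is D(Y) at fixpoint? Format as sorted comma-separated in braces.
Answer: {1,2,4,5}

Derivation:
pass 0 (initial): D(Y)={1,2,4,5,8}
pass 1: Y {1,2,4,5,8}->{1,2,4,5}
pass 2: no change
Fixpoint after 2 passes: D(Y) = {1,2,4,5}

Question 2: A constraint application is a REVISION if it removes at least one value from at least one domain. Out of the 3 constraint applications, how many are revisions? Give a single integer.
Constraint 1 (U != V) on D(U)={2,4,5,7,8} D(V)={1,7,8}: no change => not a revision
Constraint 2 (Y < U) on D(Y)={1,2,4,5,8} D(U)={2,4,5,7,8}: Y {1,2,4,5,8}->{1,2,4,5} => REVISION
Constraint 3 (Y < U) on D(Y)={1,2,4,5} D(U)={2,4,5,7,8}: no change => not a revision
Total revisions = 1

Answer: 1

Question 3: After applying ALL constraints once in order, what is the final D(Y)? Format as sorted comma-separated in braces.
Constraint 1 (U != V) on D(U)={2,4,5,7,8} D(V)={1,7,8}: no change
Constraint 2 (Y < U) on D(Y)={1,2,4,5,8} D(U)={2,4,5,7,8}: Y {1,2,4,5,8}->{1,2,4,5}
Constraint 3 (Y < U) on D(Y)={1,2,4,5} D(U)={2,4,5,7,8}: no change
So after all 3 constraints: D(Y) = {1,2,4,5}

Answer: {1,2,4,5}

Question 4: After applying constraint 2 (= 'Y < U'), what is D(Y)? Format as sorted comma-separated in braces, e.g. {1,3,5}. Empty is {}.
Answer: {1,2,4,5}

Derivation:
Constraint 1 (U != V) on D(U)={2,4,5,7,8} D(V)={1,7,8}: no change
Constraint 2 (Y < U) on D(Y)={1,2,4,5,8} D(U)={2,4,5,7,8}: Y {1,2,4,5,8}->{1,2,4,5}
So after constraint 2: D(Y) = {1,2,4,5}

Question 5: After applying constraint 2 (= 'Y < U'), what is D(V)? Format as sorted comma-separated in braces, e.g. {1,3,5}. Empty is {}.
Answer: {1,7,8}

Derivation:
Constraint 1 (U != V) on D(U)={2,4,5,7,8} D(V)={1,7,8}: no change
Constraint 2 (Y < U) on D(Y)={1,2,4,5,8} D(U)={2,4,5,7,8}: Y {1,2,4,5,8}->{1,2,4,5}
So after constraint 2: D(V) = {1,7,8}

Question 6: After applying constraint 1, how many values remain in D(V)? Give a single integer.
Constraint 1 (U != V) on D(U)={2,4,5,7,8} D(V)={1,7,8}: no change
So after constraint 1: D(V)={1,7,8}, size = 3

Answer: 3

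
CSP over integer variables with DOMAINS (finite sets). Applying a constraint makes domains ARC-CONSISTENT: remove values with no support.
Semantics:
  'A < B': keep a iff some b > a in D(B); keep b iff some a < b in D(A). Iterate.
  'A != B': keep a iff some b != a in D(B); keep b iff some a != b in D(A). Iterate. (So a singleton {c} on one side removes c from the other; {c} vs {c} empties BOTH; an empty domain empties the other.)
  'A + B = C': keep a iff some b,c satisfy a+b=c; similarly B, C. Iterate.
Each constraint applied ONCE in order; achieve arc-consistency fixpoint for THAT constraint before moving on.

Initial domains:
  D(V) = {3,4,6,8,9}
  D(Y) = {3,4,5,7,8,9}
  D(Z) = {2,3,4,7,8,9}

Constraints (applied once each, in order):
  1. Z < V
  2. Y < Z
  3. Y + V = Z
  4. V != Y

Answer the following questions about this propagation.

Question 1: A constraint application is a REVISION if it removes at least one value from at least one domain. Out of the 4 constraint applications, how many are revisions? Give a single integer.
Constraint 1 (Z < V) on D(Z)={2,3,4,7,8,9} D(V)={3,4,6,8,9}: Z {2,3,4,7,8,9}->{2,3,4,7,8} => REVISION
Constraint 2 (Y < Z) on D(Y)={3,4,5,7,8,9} D(Z)={2,3,4,7,8}: Y {3,4,5,7,8,9}->{3,4,5,7}; Z {2,3,4,7,8}->{4,7,8} => REVISION
Constraint 3 (Y + V = Z) on D(Y)={3,4,5,7} D(V)={3,4,6,8,9} D(Z)={4,7,8}: Y {3,4,5,7}->{3,4,5}; V {3,4,6,8,9}->{3,4}; Z {4,7,8}->{7,8} => REVISION
Constraint 4 (V != Y) on D(V)={3,4} D(Y)={3,4,5}: no change => not a revision
Total revisions = 3

Answer: 3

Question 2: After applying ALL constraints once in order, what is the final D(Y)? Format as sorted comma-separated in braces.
Answer: {3,4,5}

Derivation:
Constraint 1 (Z < V) on D(Z)={2,3,4,7,8,9} D(V)={3,4,6,8,9}: Z {2,3,4,7,8,9}->{2,3,4,7,8}
Constraint 2 (Y < Z) on D(Y)={3,4,5,7,8,9} D(Z)={2,3,4,7,8}: Y {3,4,5,7,8,9}->{3,4,5,7}; Z {2,3,4,7,8}->{4,7,8}
Constraint 3 (Y + V = Z) on D(Y)={3,4,5,7} D(V)={3,4,6,8,9} D(Z)={4,7,8}: Y {3,4,5,7}->{3,4,5}; V {3,4,6,8,9}->{3,4}; Z {4,7,8}->{7,8}
Constraint 4 (V != Y) on D(V)={3,4} D(Y)={3,4,5}: no change
So after all 4 constraints: D(Y) = {3,4,5}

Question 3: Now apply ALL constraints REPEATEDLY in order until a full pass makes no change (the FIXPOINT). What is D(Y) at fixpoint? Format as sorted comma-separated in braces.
pass 0 (initial): D(Y)={3,4,5,7,8,9}
pass 1: V {3,4,6,8,9}->{3,4}; Y {3,4,5,7,8,9}->{3,4,5}; Z {2,3,4,7,8,9}->{7,8}
pass 2: V {3,4}->{}; Y {3,4,5}->{}; Z {7,8}->{}
pass 3: no change
Fixpoint after 3 passes: D(Y) = {}

Answer: {}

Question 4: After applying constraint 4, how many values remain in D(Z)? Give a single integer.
Constraint 1 (Z < V) on D(Z)={2,3,4,7,8,9} D(V)={3,4,6,8,9}: Z {2,3,4,7,8,9}->{2,3,4,7,8}
Constraint 2 (Y < Z) on D(Y)={3,4,5,7,8,9} D(Z)={2,3,4,7,8}: Y {3,4,5,7,8,9}->{3,4,5,7}; Z {2,3,4,7,8}->{4,7,8}
Constraint 3 (Y + V = Z) on D(Y)={3,4,5,7} D(V)={3,4,6,8,9} D(Z)={4,7,8}: Y {3,4,5,7}->{3,4,5}; V {3,4,6,8,9}->{3,4}; Z {4,7,8}->{7,8}
Constraint 4 (V != Y) on D(V)={3,4} D(Y)={3,4,5}: no change
So after constraint 4: D(Z)={7,8}, size = 2

Answer: 2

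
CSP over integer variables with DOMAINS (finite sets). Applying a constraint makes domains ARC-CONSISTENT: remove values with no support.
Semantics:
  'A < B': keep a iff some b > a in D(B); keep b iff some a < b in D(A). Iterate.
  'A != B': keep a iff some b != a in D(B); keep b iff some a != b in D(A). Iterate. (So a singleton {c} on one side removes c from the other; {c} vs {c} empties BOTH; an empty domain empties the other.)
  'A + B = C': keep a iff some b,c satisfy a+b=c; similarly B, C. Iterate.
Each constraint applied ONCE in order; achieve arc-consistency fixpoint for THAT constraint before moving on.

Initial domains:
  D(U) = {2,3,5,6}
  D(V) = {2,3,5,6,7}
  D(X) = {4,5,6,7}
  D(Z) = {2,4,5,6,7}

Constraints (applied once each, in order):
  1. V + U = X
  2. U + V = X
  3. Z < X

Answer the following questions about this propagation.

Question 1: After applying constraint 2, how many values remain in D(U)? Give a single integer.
Answer: 3

Derivation:
Constraint 1 (V + U = X) on D(V)={2,3,5,6,7} D(U)={2,3,5,6} D(X)={4,5,6,7}: V {2,3,5,6,7}->{2,3,5}; U {2,3,5,6}->{2,3,5}
Constraint 2 (U + V = X) on D(U)={2,3,5} D(V)={2,3,5} D(X)={4,5,6,7}: no change
So after constraint 2: D(U)={2,3,5}, size = 3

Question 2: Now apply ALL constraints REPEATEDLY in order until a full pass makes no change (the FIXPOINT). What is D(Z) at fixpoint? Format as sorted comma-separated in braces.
pass 0 (initial): D(Z)={2,4,5,6,7}
pass 1: U {2,3,5,6}->{2,3,5}; V {2,3,5,6,7}->{2,3,5}; Z {2,4,5,6,7}->{2,4,5,6}
pass 2: no change
Fixpoint after 2 passes: D(Z) = {2,4,5,6}

Answer: {2,4,5,6}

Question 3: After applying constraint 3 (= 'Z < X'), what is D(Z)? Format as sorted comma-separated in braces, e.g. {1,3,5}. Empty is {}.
Answer: {2,4,5,6}

Derivation:
Constraint 1 (V + U = X) on D(V)={2,3,5,6,7} D(U)={2,3,5,6} D(X)={4,5,6,7}: V {2,3,5,6,7}->{2,3,5}; U {2,3,5,6}->{2,3,5}
Constraint 2 (U + V = X) on D(U)={2,3,5} D(V)={2,3,5} D(X)={4,5,6,7}: no change
Constraint 3 (Z < X) on D(Z)={2,4,5,6,7} D(X)={4,5,6,7}: Z {2,4,5,6,7}->{2,4,5,6}
So after constraint 3: D(Z) = {2,4,5,6}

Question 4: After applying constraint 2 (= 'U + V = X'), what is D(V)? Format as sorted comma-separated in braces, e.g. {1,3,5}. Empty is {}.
Answer: {2,3,5}

Derivation:
Constraint 1 (V + U = X) on D(V)={2,3,5,6,7} D(U)={2,3,5,6} D(X)={4,5,6,7}: V {2,3,5,6,7}->{2,3,5}; U {2,3,5,6}->{2,3,5}
Constraint 2 (U + V = X) on D(U)={2,3,5} D(V)={2,3,5} D(X)={4,5,6,7}: no change
So after constraint 2: D(V) = {2,3,5}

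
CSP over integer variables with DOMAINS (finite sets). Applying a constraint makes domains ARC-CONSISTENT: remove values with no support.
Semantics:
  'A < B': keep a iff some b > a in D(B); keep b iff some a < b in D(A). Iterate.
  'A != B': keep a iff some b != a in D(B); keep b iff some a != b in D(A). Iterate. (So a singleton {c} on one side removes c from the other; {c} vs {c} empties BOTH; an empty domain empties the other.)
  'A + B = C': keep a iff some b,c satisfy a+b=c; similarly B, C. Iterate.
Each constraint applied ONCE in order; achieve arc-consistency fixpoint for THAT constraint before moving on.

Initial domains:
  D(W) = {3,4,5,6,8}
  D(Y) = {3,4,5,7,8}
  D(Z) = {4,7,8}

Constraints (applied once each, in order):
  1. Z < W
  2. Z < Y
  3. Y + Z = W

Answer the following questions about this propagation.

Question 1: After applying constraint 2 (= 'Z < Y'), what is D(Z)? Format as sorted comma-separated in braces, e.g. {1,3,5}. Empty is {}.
Constraint 1 (Z < W) on D(Z)={4,7,8} D(W)={3,4,5,6,8}: Z {4,7,8}->{4,7}; W {3,4,5,6,8}->{5,6,8}
Constraint 2 (Z < Y) on D(Z)={4,7} D(Y)={3,4,5,7,8}: Y {3,4,5,7,8}->{5,7,8}
So after constraint 2: D(Z) = {4,7}

Answer: {4,7}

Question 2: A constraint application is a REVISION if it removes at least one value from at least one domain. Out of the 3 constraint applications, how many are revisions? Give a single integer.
Constraint 1 (Z < W) on D(Z)={4,7,8} D(W)={3,4,5,6,8}: Z {4,7,8}->{4,7}; W {3,4,5,6,8}->{5,6,8} => REVISION
Constraint 2 (Z < Y) on D(Z)={4,7} D(Y)={3,4,5,7,8}: Y {3,4,5,7,8}->{5,7,8} => REVISION
Constraint 3 (Y + Z = W) on D(Y)={5,7,8} D(Z)={4,7} D(W)={5,6,8}: Y {5,7,8}->{}; Z {4,7}->{}; W {5,6,8}->{} => REVISION
Total revisions = 3

Answer: 3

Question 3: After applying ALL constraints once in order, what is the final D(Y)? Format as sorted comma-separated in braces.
Answer: {}

Derivation:
Constraint 1 (Z < W) on D(Z)={4,7,8} D(W)={3,4,5,6,8}: Z {4,7,8}->{4,7}; W {3,4,5,6,8}->{5,6,8}
Constraint 2 (Z < Y) on D(Z)={4,7} D(Y)={3,4,5,7,8}: Y {3,4,5,7,8}->{5,7,8}
Constraint 3 (Y + Z = W) on D(Y)={5,7,8} D(Z)={4,7} D(W)={5,6,8}: Y {5,7,8}->{}; Z {4,7}->{}; W {5,6,8}->{}
So after all 3 constraints: D(Y) = {}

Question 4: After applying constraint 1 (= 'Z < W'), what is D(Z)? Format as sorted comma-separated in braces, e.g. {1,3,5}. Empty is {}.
Answer: {4,7}

Derivation:
Constraint 1 (Z < W) on D(Z)={4,7,8} D(W)={3,4,5,6,8}: Z {4,7,8}->{4,7}; W {3,4,5,6,8}->{5,6,8}
So after constraint 1: D(Z) = {4,7}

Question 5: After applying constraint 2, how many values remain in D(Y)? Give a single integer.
Answer: 3

Derivation:
Constraint 1 (Z < W) on D(Z)={4,7,8} D(W)={3,4,5,6,8}: Z {4,7,8}->{4,7}; W {3,4,5,6,8}->{5,6,8}
Constraint 2 (Z < Y) on D(Z)={4,7} D(Y)={3,4,5,7,8}: Y {3,4,5,7,8}->{5,7,8}
So after constraint 2: D(Y)={5,7,8}, size = 3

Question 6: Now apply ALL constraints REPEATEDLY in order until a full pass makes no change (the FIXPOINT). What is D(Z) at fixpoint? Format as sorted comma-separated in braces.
Answer: {}

Derivation:
pass 0 (initial): D(Z)={4,7,8}
pass 1: W {3,4,5,6,8}->{}; Y {3,4,5,7,8}->{}; Z {4,7,8}->{}
pass 2: no change
Fixpoint after 2 passes: D(Z) = {}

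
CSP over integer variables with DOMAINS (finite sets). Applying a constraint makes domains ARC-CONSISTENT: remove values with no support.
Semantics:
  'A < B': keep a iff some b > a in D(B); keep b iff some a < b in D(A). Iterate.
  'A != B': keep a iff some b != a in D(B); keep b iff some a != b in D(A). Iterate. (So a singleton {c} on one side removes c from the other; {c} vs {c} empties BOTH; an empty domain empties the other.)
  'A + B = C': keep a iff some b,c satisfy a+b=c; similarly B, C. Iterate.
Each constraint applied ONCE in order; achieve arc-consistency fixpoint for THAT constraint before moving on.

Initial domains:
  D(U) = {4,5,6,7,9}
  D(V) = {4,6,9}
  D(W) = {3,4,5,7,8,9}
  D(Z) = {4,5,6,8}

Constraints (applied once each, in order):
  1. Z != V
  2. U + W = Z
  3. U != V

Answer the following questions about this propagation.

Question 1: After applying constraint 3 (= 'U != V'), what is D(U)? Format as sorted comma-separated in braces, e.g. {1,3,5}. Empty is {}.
Answer: {4,5}

Derivation:
Constraint 1 (Z != V) on D(Z)={4,5,6,8} D(V)={4,6,9}: no change
Constraint 2 (U + W = Z) on D(U)={4,5,6,7,9} D(W)={3,4,5,7,8,9} D(Z)={4,5,6,8}: U {4,5,6,7,9}->{4,5}; W {3,4,5,7,8,9}->{3,4}; Z {4,5,6,8}->{8}
Constraint 3 (U != V) on D(U)={4,5} D(V)={4,6,9}: no change
So after constraint 3: D(U) = {4,5}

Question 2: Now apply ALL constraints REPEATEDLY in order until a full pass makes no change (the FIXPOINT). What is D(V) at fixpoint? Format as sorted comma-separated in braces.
Answer: {4,6,9}

Derivation:
pass 0 (initial): D(V)={4,6,9}
pass 1: U {4,5,6,7,9}->{4,5}; W {3,4,5,7,8,9}->{3,4}; Z {4,5,6,8}->{8}
pass 2: no change
Fixpoint after 2 passes: D(V) = {4,6,9}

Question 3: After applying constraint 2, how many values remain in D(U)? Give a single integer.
Constraint 1 (Z != V) on D(Z)={4,5,6,8} D(V)={4,6,9}: no change
Constraint 2 (U + W = Z) on D(U)={4,5,6,7,9} D(W)={3,4,5,7,8,9} D(Z)={4,5,6,8}: U {4,5,6,7,9}->{4,5}; W {3,4,5,7,8,9}->{3,4}; Z {4,5,6,8}->{8}
So after constraint 2: D(U)={4,5}, size = 2

Answer: 2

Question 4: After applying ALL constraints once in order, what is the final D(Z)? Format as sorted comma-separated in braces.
Answer: {8}

Derivation:
Constraint 1 (Z != V) on D(Z)={4,5,6,8} D(V)={4,6,9}: no change
Constraint 2 (U + W = Z) on D(U)={4,5,6,7,9} D(W)={3,4,5,7,8,9} D(Z)={4,5,6,8}: U {4,5,6,7,9}->{4,5}; W {3,4,5,7,8,9}->{3,4}; Z {4,5,6,8}->{8}
Constraint 3 (U != V) on D(U)={4,5} D(V)={4,6,9}: no change
So after all 3 constraints: D(Z) = {8}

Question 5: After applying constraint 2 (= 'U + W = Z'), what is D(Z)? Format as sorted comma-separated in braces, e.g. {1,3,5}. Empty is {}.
Answer: {8}

Derivation:
Constraint 1 (Z != V) on D(Z)={4,5,6,8} D(V)={4,6,9}: no change
Constraint 2 (U + W = Z) on D(U)={4,5,6,7,9} D(W)={3,4,5,7,8,9} D(Z)={4,5,6,8}: U {4,5,6,7,9}->{4,5}; W {3,4,5,7,8,9}->{3,4}; Z {4,5,6,8}->{8}
So after constraint 2: D(Z) = {8}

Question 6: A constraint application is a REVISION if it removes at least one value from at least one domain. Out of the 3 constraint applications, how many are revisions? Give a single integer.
Constraint 1 (Z != V) on D(Z)={4,5,6,8} D(V)={4,6,9}: no change => not a revision
Constraint 2 (U + W = Z) on D(U)={4,5,6,7,9} D(W)={3,4,5,7,8,9} D(Z)={4,5,6,8}: U {4,5,6,7,9}->{4,5}; W {3,4,5,7,8,9}->{3,4}; Z {4,5,6,8}->{8} => REVISION
Constraint 3 (U != V) on D(U)={4,5} D(V)={4,6,9}: no change => not a revision
Total revisions = 1

Answer: 1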